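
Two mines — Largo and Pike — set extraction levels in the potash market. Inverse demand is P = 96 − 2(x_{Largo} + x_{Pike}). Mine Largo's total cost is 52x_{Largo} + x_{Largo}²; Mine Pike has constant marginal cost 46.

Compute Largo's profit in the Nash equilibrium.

43.32

Mine Largo's profit: π = x_{Largo}(96 − 2(x_{Largo} + x_{Pike})) − 52x_{Largo} − x_{Largo}².
∂π/∂x_{Largo} = 44 − 6x_{Largo} − 2x_{Pike} = 0, so x_{Largo} = 22/3 − (1/3)x_{Pike}.
For Pike: ∂π/∂x_{Pike} = 50 − 4x_{Pike} − 2x_{Largo} = 0 ⇒ x_{Pike} = 12.5 − 0.5x_{Largo}.
Solving the two reaction functions simultaneously: (1 − (−1/3)(−0.5))x_{Largo} = 22/3 − (1/3)·12.5, so (5/6)x_{Largo} = 19/6 and x_{Largo} = 3.8.
Then x_{Pike} = 12.5 − 0.5·3.8 = 10.6.
Price P = 96 − 2·14.4 = 67.2.
Largo's profit: (67.2 − 52)·3.8 − (3.8)² = 43.32.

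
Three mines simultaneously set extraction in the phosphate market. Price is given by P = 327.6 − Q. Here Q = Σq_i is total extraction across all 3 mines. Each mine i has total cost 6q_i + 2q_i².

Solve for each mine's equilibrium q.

40.2

A representative mine's profit is π_i = q_i(327.6 − Q) − 6q_i − 2q_i², with Q = q_i + Σ_{j≠i} q_j.
First-order condition: 321.6 − 6q_i − Σ_{j≠i} q_j = 0.
In a symmetric equilibrium every mine chooses the same q, so Σ_{j≠i} q_j = 2q. The condition becomes 321.6 − 8q = 0, giving q = 321.6/8 = 40.2.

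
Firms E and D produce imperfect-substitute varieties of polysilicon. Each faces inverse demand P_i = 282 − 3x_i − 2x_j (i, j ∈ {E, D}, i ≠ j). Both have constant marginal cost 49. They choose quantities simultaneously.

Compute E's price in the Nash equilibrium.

Firm E's profit: π = x_E(282 − 3x_E − 2x_D) − 49x_E.
∂π/∂x_E = 233 − 6x_E − 2x_D = 0 ⇒ x_E = 233/6 − (1/3)x_D.
By symmetry x_D = x_E; substituting into the reaction function, (4/3)x_E = 233/6 and x_E = 29.125.
P_E = 282 − 3·29.125 − 2·29.125 = 136.375.

136.375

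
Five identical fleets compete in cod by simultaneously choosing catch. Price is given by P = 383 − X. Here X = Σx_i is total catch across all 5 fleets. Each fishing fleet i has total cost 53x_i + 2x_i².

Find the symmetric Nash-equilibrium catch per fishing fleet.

A representative fishing fleet's profit is π_i = x_i(383 − X) − 53x_i − 2x_i², with X = x_i + Σ_{j≠i} x_j.
First-order condition: 330 − 6x_i − Σ_{j≠i} x_j = 0.
Imposing symmetry (x_j = x for all j) turns Σ_{j≠i} x_j into 4x, so 330 = 10x and x = 33.

33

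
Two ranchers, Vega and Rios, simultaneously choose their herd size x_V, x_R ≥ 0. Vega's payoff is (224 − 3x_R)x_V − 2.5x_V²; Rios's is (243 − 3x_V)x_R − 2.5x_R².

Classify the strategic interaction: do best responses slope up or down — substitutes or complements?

Expanding Vega's payoff: 224x_V − 3x_Rx_V − 2.5x_V².
∂π/∂x_V = 224 − 3x_R − 5x_V = 0, so x_V = 44.8 − 0.6x_R.
The best-response slope dx_V/dx_R = −0.6 < 0: the reaction function is downward-sloping, so the choices are strategic substitutes.

strategic substitutes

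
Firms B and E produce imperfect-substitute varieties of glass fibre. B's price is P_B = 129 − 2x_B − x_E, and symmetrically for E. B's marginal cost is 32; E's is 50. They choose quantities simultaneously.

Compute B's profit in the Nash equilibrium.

Firm B's profit: π = x_B(129 − 2x_B − x_E) − 32x_B.
∂π/∂x_B = 97 − 4x_B − x_E = 0 ⇒ x_B = 24.25 − 0.25x_E.
Similarly x_E = 19.75 − 0.25x_B.
Plugging x_E into B's best response: x_B = 24.25 − 0.25(19.75 − 0.25x_B) ⇒ 0.9375x_B = 19.3125, so x_B = 20.6.
Then x_E = 19.75 − 0.25·20.6 = 14.6.
P_B = 129 − 2·20.6 − 14.6 = 73.2.
Profit = (73.2 − 32)·20.6 = 848.72.

848.72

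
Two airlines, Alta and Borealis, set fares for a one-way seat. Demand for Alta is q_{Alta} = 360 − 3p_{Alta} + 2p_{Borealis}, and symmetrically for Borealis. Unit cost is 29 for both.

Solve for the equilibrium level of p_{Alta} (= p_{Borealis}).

Alta's profit: π = (p_{Alta} − 29)(360 − 3p_{Alta} + 2p_{Borealis}).
∂π/∂p_{Alta} = 447 − 6p_{Alta} + 2p_{Borealis} = 0 ⇒ p_{Alta} = 74.5 + (1/3)p_{Borealis}.
The game is symmetric, so in equilibrium p_{Borealis} = p_{Alta}: the reaction function gives (2/3)p_{Alta} = 74.5, hence p_{Alta} = 111.75.

111.75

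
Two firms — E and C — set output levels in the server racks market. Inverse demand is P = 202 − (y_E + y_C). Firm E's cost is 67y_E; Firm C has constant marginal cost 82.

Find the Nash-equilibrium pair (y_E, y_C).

Firm E's profit: π = y_E(202 − (y_E + y_C)) − 67y_E.
∂π/∂y_E = 135 − 2y_E − y_C = 0, so y_E = 67.5 − 0.5y_C.
By the same steps for C: y_C = 60 − 0.5y_E.
Plugging y_C into E's best response: y_E = 67.5 − 0.5(60 − 0.5y_E) ⇒ 0.75y_E = 37.5, so y_E = 50.
Then y_C = 60 − 0.5·50 = 35.

50, 35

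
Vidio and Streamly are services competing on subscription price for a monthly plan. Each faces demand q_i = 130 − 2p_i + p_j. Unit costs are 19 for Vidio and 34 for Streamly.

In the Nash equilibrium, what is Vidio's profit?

3042

Vidio's profit: π = (p_{Vidio} − 19)(130 − 2p_{Vidio} + p_{Streamly}).
∂π/∂p_{Vidio} = 168 − 4p_{Vidio} + p_{Streamly} = 0 ⇒ p_{Vidio} = 42 + 0.25p_{Streamly}.
Similarly p_{Streamly} = 49.5 + 0.25p_{Vidio}.
Plugging p_{Streamly} into Vidio's best response: p_{Vidio} = 42 + 0.25(49.5 + 0.25p_{Vidio}) ⇒ 0.9375p_{Vidio} = 54.375, so p_{Vidio} = 58.
Then p_{Streamly} = 49.5 + 0.25·58 = 64.
q_{Vidio} = 130 − 2·58 + 64 = 78.
Profit = (58 − 19)·78 = 3042.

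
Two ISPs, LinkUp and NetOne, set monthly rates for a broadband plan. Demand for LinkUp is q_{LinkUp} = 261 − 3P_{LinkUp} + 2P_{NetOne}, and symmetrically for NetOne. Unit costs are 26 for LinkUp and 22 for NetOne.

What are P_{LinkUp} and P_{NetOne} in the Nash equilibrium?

84, 82.5

LinkUp's profit: π = (P_{LinkUp} − 26)(261 − 3P_{LinkUp} + 2P_{NetOne}).
∂π/∂P_{LinkUp} = 339 − 6P_{LinkUp} + 2P_{NetOne} = 0 ⇒ P_{LinkUp} = 56.5 + (1/3)P_{NetOne}.
Similarly P_{NetOne} = 54.5 + (1/3)P_{LinkUp}.
Plugging P_{NetOne} into LinkUp's best response: P_{LinkUp} = 56.5 + (1/3)(54.5 + (1/3)P_{LinkUp}) ⇒ (8/9)P_{LinkUp} = 224/3, so P_{LinkUp} = 84.
Then P_{NetOne} = 54.5 + (1/3)·84 = 82.5.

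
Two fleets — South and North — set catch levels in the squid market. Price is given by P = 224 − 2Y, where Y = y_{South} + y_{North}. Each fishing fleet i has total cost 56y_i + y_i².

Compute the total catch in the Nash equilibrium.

Fishing fleet South's profit: π = y_{South}(224 − 2(y_{South} + y_{North})) − 56y_{South} − y_{South}².
∂π/∂y_{South} = 168 − 6y_{South} − 2y_{North} = 0, so y_{South} = 28 − (1/3)y_{North}.
Setting y_{South} = y_{North} in the reaction function: y_{South} = 28 − (1/3)y_{South}, so y_{South} = 28 / (4/3) = 21.
Total catch: 21 + 21 = 42.

42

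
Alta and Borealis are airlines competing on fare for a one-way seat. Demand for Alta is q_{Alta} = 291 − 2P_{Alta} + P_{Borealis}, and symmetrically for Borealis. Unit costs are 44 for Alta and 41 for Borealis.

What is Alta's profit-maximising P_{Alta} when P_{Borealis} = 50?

Alta's profit: π = (P_{Alta} − 44)(291 − 2P_{Alta} + P_{Borealis}).
∂π/∂P_{Alta} = 379 − 4P_{Alta} + P_{Borealis} = 0 ⇒ P_{Alta} = 94.75 + 0.25P_{Borealis}.
At P_{Borealis} = 50: P_{Alta} = 94.75 + 0.25·50 = 107.25.

107.25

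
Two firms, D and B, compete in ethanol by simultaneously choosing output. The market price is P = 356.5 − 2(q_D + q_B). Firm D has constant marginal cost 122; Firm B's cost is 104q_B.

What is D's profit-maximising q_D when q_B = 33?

42.125

Firm D's profit: π = q_D(356.5 − 2(q_D + q_B)) − 122q_D.
∂π/∂q_D = 234.5 − 4q_D − 2q_B = 0, so q_D = 58.625 − 0.5q_B.
At q_B = 33: q_D = 58.625 − 0.5·33 = 42.125.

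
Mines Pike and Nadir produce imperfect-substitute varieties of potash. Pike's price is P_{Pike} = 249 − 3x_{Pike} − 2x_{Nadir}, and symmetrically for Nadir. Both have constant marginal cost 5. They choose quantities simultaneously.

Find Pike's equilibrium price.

Mine Pike's profit: π = x_{Pike}(249 − 3x_{Pike} − 2x_{Nadir}) − 5x_{Pike}.
∂π/∂x_{Pike} = 244 − 6x_{Pike} − 2x_{Nadir} = 0 ⇒ x_{Pike} = 122/3 − (1/3)x_{Nadir}.
The game is symmetric, so in equilibrium x_{Nadir} = x_{Pike}: the reaction function gives (4/3)x_{Pike} = 122/3, hence x_{Pike} = 30.5.
P_{Pike} = 249 − 3·30.5 − 2·30.5 = 96.5.

96.5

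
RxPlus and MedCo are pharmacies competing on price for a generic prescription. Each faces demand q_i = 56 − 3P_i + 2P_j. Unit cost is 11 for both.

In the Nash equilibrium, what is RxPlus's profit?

379.6875

RxPlus's profit: π = (P_{RxPlus} − 11)(56 − 3P_{RxPlus} + 2P_{MedCo}).
∂π/∂P_{RxPlus} = 89 − 6P_{RxPlus} + 2P_{MedCo} = 0 ⇒ P_{RxPlus} = 89/6 + (1/3)P_{MedCo}.
Setting P_{RxPlus} = P_{MedCo} in the reaction function: P_{RxPlus} = 89/6 + (1/3)P_{RxPlus}, so P_{RxPlus} = (89/6) / (2/3) = 22.25.
q_{RxPlus} = 56 − 3·22.25 + 2·22.25 = 33.75.
Profit = (22.25 − 11)·33.75 = 379.6875.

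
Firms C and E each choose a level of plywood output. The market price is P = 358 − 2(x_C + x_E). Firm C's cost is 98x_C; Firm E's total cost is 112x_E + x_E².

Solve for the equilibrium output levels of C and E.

Firm C's profit: π = x_C(358 − 2(x_C + x_E)) − 98x_C.
∂π/∂x_C = 260 − 4x_C − 2x_E = 0, so x_C = 65 − 0.5x_E.
For E: ∂π/∂x_E = 246 − 6x_E − 2x_C = 0 ⇒ x_E = 41 − (1/3)x_C.
Solving the two reaction functions simultaneously: (1 − (−0.5)(−1/3))x_C = 65 − 0.5·41, so (5/6)x_C = 44.5 and x_C = 53.4.
Then x_E = 41 − (1/3)·53.4 = 23.2.

53.4, 23.2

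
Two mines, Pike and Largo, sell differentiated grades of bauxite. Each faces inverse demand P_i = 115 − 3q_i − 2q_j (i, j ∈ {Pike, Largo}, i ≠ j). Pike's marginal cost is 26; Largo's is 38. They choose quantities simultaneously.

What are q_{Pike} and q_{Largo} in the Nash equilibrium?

11.875, 8.875

Mine Pike's profit: π = q_{Pike}(115 − 3q_{Pike} − 2q_{Largo}) − 26q_{Pike}.
∂π/∂q_{Pike} = 89 − 6q_{Pike} − 2q_{Largo} = 0 ⇒ q_{Pike} = 89/6 − (1/3)q_{Largo}.
Similarly q_{Largo} = 77/6 − (1/3)q_{Pike}.
Plugging q_{Largo} into Pike's best response: q_{Pike} = 89/6 − (1/3)(77/6 − (1/3)q_{Pike}) ⇒ (8/9)q_{Pike} = 95/9, so q_{Pike} = 11.875.
Then q_{Largo} = 77/6 − (1/3)·11.875 = 8.875.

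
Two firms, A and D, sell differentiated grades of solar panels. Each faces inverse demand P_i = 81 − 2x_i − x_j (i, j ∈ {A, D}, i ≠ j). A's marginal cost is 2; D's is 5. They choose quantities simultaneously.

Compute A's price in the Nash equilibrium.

34

Firm A's profit: π = x_A(81 − 2x_A − x_D) − 2x_A.
∂π/∂x_A = 79 − 4x_A − x_D = 0 ⇒ x_A = 19.75 − 0.25x_D.
Similarly x_D = 19 − 0.25x_A.
Plugging x_D into A's best response: x_A = 19.75 − 0.25(19 − 0.25x_A) ⇒ 0.9375x_A = 15, so x_A = 16.
Then x_D = 19 − 0.25·16 = 15.
P_A = 81 − 2·16 − 15 = 34.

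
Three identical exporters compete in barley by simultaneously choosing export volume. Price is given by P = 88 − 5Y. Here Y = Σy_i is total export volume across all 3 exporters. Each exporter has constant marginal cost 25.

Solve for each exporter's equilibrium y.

A representative exporter's profit is π_i = y_i(88 − 5Y) − 25y_i, with Y = y_i + Σ_{j≠i} y_j.
First-order condition: 63 − 10y_i − 5Σ_{j≠i} y_j = 0.
Imposing symmetry (y_j = y for all j) turns Σ_{j≠i} y_j into 2y, so 63 = 20y and y = 3.15.

3.15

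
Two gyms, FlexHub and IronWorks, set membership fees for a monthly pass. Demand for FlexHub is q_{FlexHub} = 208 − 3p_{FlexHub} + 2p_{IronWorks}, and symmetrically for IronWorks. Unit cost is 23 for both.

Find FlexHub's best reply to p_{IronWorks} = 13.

FlexHub's profit: π = (p_{FlexHub} − 23)(208 − 3p_{FlexHub} + 2p_{IronWorks}).
∂π/∂p_{FlexHub} = 277 − 6p_{FlexHub} + 2p_{IronWorks} = 0 ⇒ p_{FlexHub} = 277/6 + (1/3)p_{IronWorks}.
At p_{IronWorks} = 13: p_{FlexHub} = 277/6 + (1/3)·13 = 50.5.

50.5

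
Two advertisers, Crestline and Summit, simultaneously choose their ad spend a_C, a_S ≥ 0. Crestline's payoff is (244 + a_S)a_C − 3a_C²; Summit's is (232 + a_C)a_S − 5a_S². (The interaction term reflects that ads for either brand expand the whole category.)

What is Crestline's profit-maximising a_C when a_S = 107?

Expanding Crestline's payoff: 244a_C + a_Sa_C − 3a_C².
∂π/∂a_C = 244 + a_S − 6a_C = 0, so a_C = 122/3 + (1/6)a_S.
At a_S = 107: a_C = 122/3 + (1/6)·107 = 58.5.

58.5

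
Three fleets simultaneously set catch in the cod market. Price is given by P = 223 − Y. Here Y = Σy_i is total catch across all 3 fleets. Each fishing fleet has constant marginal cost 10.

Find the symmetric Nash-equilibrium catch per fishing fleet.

A representative fishing fleet's profit is π_i = y_i(223 − Y) − 10y_i, with Y = y_i + Σ_{j≠i} y_j.
First-order condition: 213 − 2y_i − Σ_{j≠i} y_j = 0.
With identical fishing fleets, set every y_j = y: then 213 − 2y − 2y = 0, i.e. y = 213/4 = 53.25.

53.25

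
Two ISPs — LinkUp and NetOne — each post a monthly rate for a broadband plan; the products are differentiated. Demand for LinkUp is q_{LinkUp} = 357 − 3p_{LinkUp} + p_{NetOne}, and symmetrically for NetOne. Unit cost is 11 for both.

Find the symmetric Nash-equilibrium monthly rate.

78

LinkUp's profit: π = (p_{LinkUp} − 11)(357 − 3p_{LinkUp} + p_{NetOne}).
∂π/∂p_{LinkUp} = 390 − 6p_{LinkUp} + p_{NetOne} = 0 ⇒ p_{LinkUp} = 65 + (1/6)p_{NetOne}.
Setting p_{LinkUp} = p_{NetOne} in the reaction function: p_{LinkUp} = 65 + (1/6)p_{LinkUp}, so p_{LinkUp} = 65 / (5/6) = 78.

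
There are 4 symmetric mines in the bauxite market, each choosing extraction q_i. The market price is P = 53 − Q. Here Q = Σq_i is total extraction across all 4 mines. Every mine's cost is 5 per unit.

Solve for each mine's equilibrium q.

9.6

A representative mine's profit is π_i = q_i(53 − Q) − 5q_i, with Q = q_i + Σ_{j≠i} q_j.
First-order condition: 48 − 2q_i − Σ_{j≠i} q_j = 0.
Imposing symmetry (q_j = q for all j) turns Σ_{j≠i} q_j into 3q, so 48 = 5q and q = 9.6.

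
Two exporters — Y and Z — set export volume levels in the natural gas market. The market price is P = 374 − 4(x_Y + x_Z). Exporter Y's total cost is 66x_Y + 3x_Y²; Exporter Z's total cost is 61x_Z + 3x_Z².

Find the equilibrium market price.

236

Exporter Y's profit: π = x_Y(374 − 4(x_Y + x_Z)) − 66x_Y − 3x_Y².
∂π/∂x_Y = 308 − 14x_Y − 4x_Z = 0, so x_Y = 22 − (2/7)x_Z.
By the same steps for Z: x_Z = 313/14 − (2/7)x_Y.
Solving the two reaction functions simultaneously: (1 − (−2/7)(−2/7))x_Y = 22 − (2/7)·(313/14), so (45/49)x_Y = 765/49 and x_Y = 17.
Then x_Z = 313/14 − (2/7)·17 = 17.5.
Equilibrium price: P = 374 − 4·34.5 = 236.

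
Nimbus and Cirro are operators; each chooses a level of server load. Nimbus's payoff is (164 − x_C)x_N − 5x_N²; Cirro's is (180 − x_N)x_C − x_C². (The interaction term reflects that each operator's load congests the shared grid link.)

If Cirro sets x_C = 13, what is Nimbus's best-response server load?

Expanding Nimbus's payoff: 164x_N − x_Cx_N − 5x_N².
∂π/∂x_N = 164 − x_C − 10x_N = 0, so x_N = 16.4 − 0.1x_C.
At x_C = 13: x_N = 16.4 − 0.1·13 = 15.1.

15.1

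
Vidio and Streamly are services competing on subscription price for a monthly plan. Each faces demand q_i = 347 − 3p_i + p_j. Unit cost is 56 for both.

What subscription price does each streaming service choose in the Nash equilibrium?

103

Vidio's profit: π = (p_{Vidio} − 56)(347 − 3p_{Vidio} + p_{Streamly}).
∂π/∂p_{Vidio} = 515 − 6p_{Vidio} + p_{Streamly} = 0 ⇒ p_{Vidio} = 515/6 + (1/6)p_{Streamly}.
Setting p_{Vidio} = p_{Streamly} in the reaction function: p_{Vidio} = 515/6 + (1/6)p_{Vidio}, so p_{Vidio} = (515/6) / (5/6) = 103.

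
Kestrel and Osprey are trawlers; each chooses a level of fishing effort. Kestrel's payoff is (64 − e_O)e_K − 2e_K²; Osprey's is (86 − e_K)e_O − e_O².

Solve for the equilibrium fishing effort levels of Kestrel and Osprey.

6, 40

Expanding Kestrel's payoff: 64e_K − e_Oe_K − 2e_K².
∂π/∂e_K = 64 − e_O − 4e_K = 0, so e_K = 16 − 0.25e_O.
Likewise for Osprey: e_O = 43 − 0.5e_K.
Solving the two reaction functions simultaneously: (1 − (−0.25)(−0.5))e_K = 16 − 0.25·43, so 0.875e_K = 5.25 and e_K = 6.
Then e_O = 43 − 0.5·6 = 40.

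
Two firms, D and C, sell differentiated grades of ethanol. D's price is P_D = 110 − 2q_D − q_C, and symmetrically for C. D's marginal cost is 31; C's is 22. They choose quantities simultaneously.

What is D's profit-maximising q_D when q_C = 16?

Firm D's profit: π = q_D(110 − 2q_D − q_C) − 31q_D.
∂π/∂q_D = 79 − 4q_D − q_C = 0 ⇒ q_D = 19.75 − 0.25q_C.
At q_C = 16: q_D = 19.75 − 0.25·16 = 15.75.

15.75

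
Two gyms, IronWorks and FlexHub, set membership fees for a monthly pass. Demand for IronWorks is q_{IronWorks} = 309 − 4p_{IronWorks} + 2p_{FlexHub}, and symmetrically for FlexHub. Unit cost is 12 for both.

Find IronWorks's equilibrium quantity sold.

IronWorks's profit: π = (p_{IronWorks} − 12)(309 − 4p_{IronWorks} + 2p_{FlexHub}).
∂π/∂p_{IronWorks} = 357 − 8p_{IronWorks} + 2p_{FlexHub} = 0 ⇒ p_{IronWorks} = 44.625 + 0.25p_{FlexHub}.
The game is symmetric, so in equilibrium p_{FlexHub} = p_{IronWorks}: the reaction function gives 0.75p_{IronWorks} = 44.625, hence p_{IronWorks} = 59.5.
q_{IronWorks} = 309 − 4·59.5 + 2·59.5 = 190.

190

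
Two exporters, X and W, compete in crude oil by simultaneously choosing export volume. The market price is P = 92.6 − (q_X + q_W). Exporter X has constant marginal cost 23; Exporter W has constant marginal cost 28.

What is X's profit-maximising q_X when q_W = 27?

Exporter X's profit: π = q_X(92.6 − (q_X + q_W)) − 23q_X.
∂π/∂q_X = 69.6 − 2q_X − q_W = 0, so q_X = 34.8 − 0.5q_W.
At q_W = 27: q_X = 34.8 − 0.5·27 = 21.3.

21.3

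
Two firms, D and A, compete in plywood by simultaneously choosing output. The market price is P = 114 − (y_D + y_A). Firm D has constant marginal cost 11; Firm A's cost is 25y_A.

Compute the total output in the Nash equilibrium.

64

Firm D's profit: π = y_D(114 − (y_D + y_A)) − 11y_D.
∂π/∂y_D = 103 − 2y_D − y_A = 0, so y_D = 51.5 − 0.5y_A.
By the same steps for A: y_A = 44.5 − 0.5y_D.
Solving the two reaction functions simultaneously: (1 − (−0.5)(−0.5))y_D = 51.5 − 0.5·44.5, so 0.75y_D = 29.25 and y_D = 39.
Then y_A = 44.5 − 0.5·39 = 25.
Total output: 39 + 25 = 64.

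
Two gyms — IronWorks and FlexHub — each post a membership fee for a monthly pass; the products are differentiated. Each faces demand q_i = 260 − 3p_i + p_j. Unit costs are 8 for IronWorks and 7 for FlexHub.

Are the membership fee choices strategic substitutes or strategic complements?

IronWorks's profit: π = (p_{IronWorks} − 8)(260 − 3p_{IronWorks} + p_{FlexHub}).
∂π/∂p_{IronWorks} = 284 − 6p_{IronWorks} + p_{FlexHub} = 0 ⇒ p_{IronWorks} = 142/3 + (1/6)p_{FlexHub}.
The best-response slope dp_{IronWorks}/dp_{FlexHub} = 1/6 > 0: the reaction function is upward-sloping, so the choices are strategic complements.

strategic complements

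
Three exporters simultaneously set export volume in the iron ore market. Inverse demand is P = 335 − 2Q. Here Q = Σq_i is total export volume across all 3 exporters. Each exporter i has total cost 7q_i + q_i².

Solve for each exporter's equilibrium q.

A representative exporter's profit is π_i = q_i(335 − 2Q) − 7q_i − q_i², with Q = q_i + Σ_{j≠i} q_j.
First-order condition: 328 − 6q_i − 2Σ_{j≠i} q_j = 0.
In a symmetric equilibrium every exporter chooses the same q, so Σ_{j≠i} q_j = 2q. The condition becomes 328 − 10q = 0, giving q = 328/10 = 32.8.

32.8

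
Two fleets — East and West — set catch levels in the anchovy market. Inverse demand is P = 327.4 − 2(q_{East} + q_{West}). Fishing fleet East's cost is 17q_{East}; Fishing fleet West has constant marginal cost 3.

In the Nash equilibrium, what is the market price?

Fishing fleet East's profit: π = q_{East}(327.4 − 2(q_{East} + q_{West})) − 17q_{East}.
∂π/∂q_{East} = 310.4 − 4q_{East} − 2q_{West} = 0, so q_{East} = 77.6 − 0.5q_{West}.
By the same steps for West: q_{West} = 81.1 − 0.5q_{East}.
Substituting the second reaction function into the first: q_{East} = 77.6 − 0.5(81.1 − 0.5q_{East}), which gives 0.75q_{East} = 37.05 ⇒ q_{East} = 49.4.
Then q_{West} = 81.1 − 0.5·49.4 = 56.4.
Equilibrium price: P = 327.4 − 2·105.8 = 115.8.

115.8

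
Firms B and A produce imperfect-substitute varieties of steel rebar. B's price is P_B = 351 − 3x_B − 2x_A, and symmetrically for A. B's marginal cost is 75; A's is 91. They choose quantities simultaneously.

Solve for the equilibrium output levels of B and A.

35.5, 31.5

Firm B's profit: π = x_B(351 − 3x_B − 2x_A) − 75x_B.
∂π/∂x_B = 276 − 6x_B − 2x_A = 0 ⇒ x_B = 46 − (1/3)x_A.
Similarly x_A = 130/3 − (1/3)x_B.
Plugging x_A into B's best response: x_B = 46 − (1/3)(130/3 − (1/3)x_B) ⇒ (8/9)x_B = 284/9, so x_B = 35.5.
Then x_A = 130/3 − (1/3)·35.5 = 31.5.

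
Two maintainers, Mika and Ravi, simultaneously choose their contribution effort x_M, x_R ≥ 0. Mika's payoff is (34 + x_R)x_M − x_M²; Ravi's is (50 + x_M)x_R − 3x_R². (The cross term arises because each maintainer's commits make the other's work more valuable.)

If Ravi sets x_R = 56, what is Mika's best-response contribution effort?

Expanding Mika's payoff: 34x_M + x_Rx_M − x_M².
∂π/∂x_M = 34 + x_R − 2x_M = 0, so x_M = 17 + 0.5x_R.
At x_R = 56: x_M = 17 + 0.5·56 = 45.

45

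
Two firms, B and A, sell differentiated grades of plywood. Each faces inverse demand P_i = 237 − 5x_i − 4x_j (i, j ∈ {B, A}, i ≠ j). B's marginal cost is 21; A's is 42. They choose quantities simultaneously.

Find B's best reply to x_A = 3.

20.4

Firm B's profit: π = x_B(237 − 5x_B − 4x_A) − 21x_B.
∂π/∂x_B = 216 − 10x_B − 4x_A = 0 ⇒ x_B = 21.6 − 0.4x_A.
At x_A = 3: x_B = 21.6 − 0.4·3 = 20.4.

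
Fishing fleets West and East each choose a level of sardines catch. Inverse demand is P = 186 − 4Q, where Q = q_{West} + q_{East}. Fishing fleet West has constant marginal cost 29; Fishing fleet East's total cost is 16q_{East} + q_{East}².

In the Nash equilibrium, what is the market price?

84.625

Fishing fleet West's profit: π = q_{West}(186 − 4(q_{West} + q_{East})) − 29q_{West}.
∂π/∂q_{West} = 157 − 8q_{West} − 4q_{East} = 0, so q_{West} = 19.625 − 0.5q_{East}.
For East: ∂π/∂q_{East} = 170 − 10q_{East} − 4q_{West} = 0 ⇒ q_{East} = 17 − 0.4q_{West}.
Substituting the second reaction function into the first: q_{West} = 19.625 − 0.5(17 − 0.4q_{West}), which gives 0.8q_{West} = 11.125 ⇒ q_{West} = 445/32.
Then q_{East} = 17 − 0.4·(445/32) = 11.4375.
Equilibrium price: P = 186 − 4·(811/32) = 84.625.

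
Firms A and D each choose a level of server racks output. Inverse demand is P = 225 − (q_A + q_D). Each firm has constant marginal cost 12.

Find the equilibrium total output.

142

Firm A's profit: π = q_A(225 − (q_A + q_D)) − 12q_A.
∂π/∂q_A = 213 − 2q_A − q_D = 0, so q_A = 106.5 − 0.5q_D.
By symmetry q_D = q_A; substituting into the reaction function, 1.5q_A = 106.5 and q_A = 71.
Total output: 71 + 71 = 142.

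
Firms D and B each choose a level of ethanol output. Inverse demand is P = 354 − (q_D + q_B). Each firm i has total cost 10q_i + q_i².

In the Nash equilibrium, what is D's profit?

9466.88

Firm D's profit: π = q_D(354 − (q_D + q_B)) − 10q_D − q_D².
∂π/∂q_D = 344 − 4q_D − q_B = 0, so q_D = 86 − 0.25q_B.
Setting q_D = q_B in the reaction function: q_D = 86 − 0.25q_D, so q_D = 86 / 1.25 = 68.8.
Price P = 354 − 137.6 = 216.4.
D's profit: (216.4 − 10)·68.8 − (68.8)² = 9466.88.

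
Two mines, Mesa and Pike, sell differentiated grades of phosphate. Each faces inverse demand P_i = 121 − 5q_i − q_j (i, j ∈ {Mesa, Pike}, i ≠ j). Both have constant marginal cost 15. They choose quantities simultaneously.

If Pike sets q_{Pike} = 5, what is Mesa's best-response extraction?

Mine Mesa's profit: π = q_{Mesa}(121 − 5q_{Mesa} − q_{Pike}) − 15q_{Mesa}.
∂π/∂q_{Mesa} = 106 − 10q_{Mesa} − q_{Pike} = 0 ⇒ q_{Mesa} = 10.6 − 0.1q_{Pike}.
At q_{Pike} = 5: q_{Mesa} = 10.6 − 0.1·5 = 10.1.

10.1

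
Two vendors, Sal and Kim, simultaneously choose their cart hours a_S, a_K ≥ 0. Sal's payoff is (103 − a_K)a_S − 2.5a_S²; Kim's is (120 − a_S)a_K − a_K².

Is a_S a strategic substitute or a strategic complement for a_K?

Expanding Sal's payoff: 103a_S − a_Ka_S − 2.5a_S².
∂π/∂a_S = 103 − a_K − 5a_S = 0, so a_S = 20.6 − 0.2a_K.
The best-response slope da_S/da_K = −0.2 < 0: the reaction function is downward-sloping, so the choices are strategic substitutes.

strategic substitutes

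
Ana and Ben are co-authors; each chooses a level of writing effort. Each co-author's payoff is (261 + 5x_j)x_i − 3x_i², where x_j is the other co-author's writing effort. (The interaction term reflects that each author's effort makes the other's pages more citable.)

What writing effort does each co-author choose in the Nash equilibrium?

261

Ana's payoff is (261 + 5x_B)x_A − 3x_A².
∂π/∂x_A = 261 + 5x_B − 6x_A = 0, so x_A = 43.5 + (5/6)x_B.
By symmetry x_B = x_A; substituting into the reaction function, (1/6)x_A = 43.5 and x_A = 261.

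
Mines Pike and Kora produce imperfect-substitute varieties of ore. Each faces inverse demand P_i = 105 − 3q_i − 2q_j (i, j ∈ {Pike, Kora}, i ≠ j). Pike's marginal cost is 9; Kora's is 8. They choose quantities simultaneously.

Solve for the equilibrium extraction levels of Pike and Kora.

Mine Pike's profit: π = q_{Pike}(105 − 3q_{Pike} − 2q_{Kora}) − 9q_{Pike}.
∂π/∂q_{Pike} = 96 − 6q_{Pike} − 2q_{Kora} = 0 ⇒ q_{Pike} = 16 − (1/3)q_{Kora}.
Similarly q_{Kora} = 97/6 − (1/3)q_{Pike}.
Substituting the second reaction function into the first: q_{Pike} = 16 − (1/3)(97/6 − (1/3)q_{Pike}), which gives (8/9)q_{Pike} = 191/18 ⇒ q_{Pike} = 11.9375.
Then q_{Kora} = 97/6 − (1/3)·11.9375 = 12.1875.

11.9375, 12.1875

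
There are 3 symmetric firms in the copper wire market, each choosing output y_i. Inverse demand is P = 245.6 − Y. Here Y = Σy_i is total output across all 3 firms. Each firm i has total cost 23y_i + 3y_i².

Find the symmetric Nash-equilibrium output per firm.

A representative firm's profit is π_i = y_i(245.6 − Y) − 23y_i − 3y_i², with Y = y_i + Σ_{j≠i} y_j.
First-order condition: 222.6 − 8y_i − Σ_{j≠i} y_j = 0.
Imposing symmetry (y_j = y for all j) turns Σ_{j≠i} y_j into 2y, so 222.6 = 10y and y = 22.26.

22.26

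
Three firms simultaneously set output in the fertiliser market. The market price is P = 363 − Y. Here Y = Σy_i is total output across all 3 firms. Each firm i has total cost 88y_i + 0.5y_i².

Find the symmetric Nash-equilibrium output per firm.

A representative firm's profit is π_i = y_i(363 − Y) − 88y_i − 0.5y_i², with Y = y_i + Σ_{j≠i} y_j.
First-order condition: 275 − 3y_i − Σ_{j≠i} y_j = 0.
Imposing symmetry (y_j = y for all j) turns Σ_{j≠i} y_j into 2y, so 275 = 5y and y = 55.

55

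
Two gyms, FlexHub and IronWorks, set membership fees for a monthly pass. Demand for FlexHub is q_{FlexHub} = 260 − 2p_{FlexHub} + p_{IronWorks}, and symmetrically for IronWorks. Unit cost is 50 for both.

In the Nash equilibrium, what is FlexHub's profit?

9800

FlexHub's profit: π = (p_{FlexHub} − 50)(260 − 2p_{FlexHub} + p_{IronWorks}).
∂π/∂p_{FlexHub} = 360 − 4p_{FlexHub} + p_{IronWorks} = 0 ⇒ p_{FlexHub} = 90 + 0.25p_{IronWorks}.
By symmetry p_{IronWorks} = p_{FlexHub}; substituting into the reaction function, 0.75p_{FlexHub} = 90 and p_{FlexHub} = 120.
q_{FlexHub} = 260 − 2·120 + 120 = 140.
Profit = (120 − 50)·140 = 9800.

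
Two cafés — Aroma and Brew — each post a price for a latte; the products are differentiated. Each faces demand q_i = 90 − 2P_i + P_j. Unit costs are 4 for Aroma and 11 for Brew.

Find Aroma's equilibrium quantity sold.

59.2

Aroma's profit: π = (P_{Aroma} − 4)(90 − 2P_{Aroma} + P_{Brew}).
∂π/∂P_{Aroma} = 98 − 4P_{Aroma} + P_{Brew} = 0 ⇒ P_{Aroma} = 24.5 + 0.25P_{Brew}.
Similarly P_{Brew} = 28 + 0.25P_{Aroma}.
Plugging P_{Brew} into Aroma's best response: P_{Aroma} = 24.5 + 0.25(28 + 0.25P_{Aroma}) ⇒ 0.9375P_{Aroma} = 31.5, so P_{Aroma} = 33.6.
Then P_{Brew} = 28 + 0.25·33.6 = 36.4.
q_{Aroma} = 90 − 2·33.6 + 36.4 = 59.2.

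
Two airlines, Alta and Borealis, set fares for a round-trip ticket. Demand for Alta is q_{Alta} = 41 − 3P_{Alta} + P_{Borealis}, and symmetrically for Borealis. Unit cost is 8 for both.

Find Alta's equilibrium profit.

75

Alta's profit: π = (P_{Alta} − 8)(41 − 3P_{Alta} + P_{Borealis}).
∂π/∂P_{Alta} = 65 − 6P_{Alta} + P_{Borealis} = 0 ⇒ P_{Alta} = 65/6 + (1/6)P_{Borealis}.
By symmetry P_{Borealis} = P_{Alta}; substituting into the reaction function, (5/6)P_{Alta} = 65/6 and P_{Alta} = 13.
q_{Alta} = 41 − 3·13 + 13 = 15.
Profit = (13 − 8)·15 = 75.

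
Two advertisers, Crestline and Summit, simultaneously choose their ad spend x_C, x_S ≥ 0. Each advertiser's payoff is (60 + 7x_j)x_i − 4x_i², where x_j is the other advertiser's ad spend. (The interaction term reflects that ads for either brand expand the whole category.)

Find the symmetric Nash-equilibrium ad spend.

Crestline's payoff is (60 + 7x_S)x_C − 4x_C².
∂π/∂x_C = 60 + 7x_S − 8x_C = 0, so x_C = 7.5 + 0.875x_S.
By symmetry x_S = x_C; substituting into the reaction function, 0.125x_C = 7.5 and x_C = 60.

60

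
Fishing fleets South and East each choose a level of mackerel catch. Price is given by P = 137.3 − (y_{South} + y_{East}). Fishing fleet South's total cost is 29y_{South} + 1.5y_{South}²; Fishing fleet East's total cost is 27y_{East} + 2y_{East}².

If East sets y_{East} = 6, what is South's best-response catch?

20.46

Fishing fleet South's profit: π = y_{South}(137.3 − (y_{South} + y_{East})) − 29y_{South} − 1.5y_{South}².
∂π/∂y_{South} = 108.3 − 5y_{South} − y_{East} = 0, so y_{South} = 21.66 − 0.2y_{East}.
At y_{East} = 6: y_{South} = 21.66 − 0.2·6 = 20.46.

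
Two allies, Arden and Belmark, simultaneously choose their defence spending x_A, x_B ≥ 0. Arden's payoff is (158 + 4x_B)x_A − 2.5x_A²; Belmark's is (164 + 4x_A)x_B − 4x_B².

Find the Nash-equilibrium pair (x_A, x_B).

80, 60.5

Expanding Arden's payoff: 158x_A + 4x_Bx_A − 2.5x_A².
∂π/∂x_A = 158 + 4x_B − 5x_A = 0, so x_A = 31.6 + 0.8x_B.
Likewise for Belmark: x_B = 20.5 + 0.5x_A.
Plugging x_B into Arden's best response: x_A = 31.6 + 0.8(20.5 + 0.5x_A) ⇒ 0.6x_A = 48, so x_A = 80.
Then x_B = 20.5 + 0.5·80 = 60.5.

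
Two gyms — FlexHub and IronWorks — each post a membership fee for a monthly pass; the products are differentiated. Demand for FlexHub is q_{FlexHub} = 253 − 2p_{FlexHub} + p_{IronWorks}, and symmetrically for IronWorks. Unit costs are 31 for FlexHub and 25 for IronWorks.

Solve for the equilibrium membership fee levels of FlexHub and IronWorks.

FlexHub's profit: π = (p_{FlexHub} − 31)(253 − 2p_{FlexHub} + p_{IronWorks}).
∂π/∂p_{FlexHub} = 315 − 4p_{FlexHub} + p_{IronWorks} = 0 ⇒ p_{FlexHub} = 78.75 + 0.25p_{IronWorks}.
Similarly p_{IronWorks} = 75.75 + 0.25p_{FlexHub}.
Substituting the second reaction function into the first: p_{FlexHub} = 78.75 + 0.25(75.75 + 0.25p_{FlexHub}), which gives 0.9375p_{FlexHub} = 97.6875 ⇒ p_{FlexHub} = 104.2.
Then p_{IronWorks} = 75.75 + 0.25·104.2 = 101.8.

104.2, 101.8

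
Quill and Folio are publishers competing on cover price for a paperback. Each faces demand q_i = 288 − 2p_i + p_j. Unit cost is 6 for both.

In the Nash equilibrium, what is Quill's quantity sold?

188

Quill's profit: π = (p_{Quill} − 6)(288 − 2p_{Quill} + p_{Folio}).
∂π/∂p_{Quill} = 300 − 4p_{Quill} + p_{Folio} = 0 ⇒ p_{Quill} = 75 + 0.25p_{Folio}.
Setting p_{Quill} = p_{Folio} in the reaction function: p_{Quill} = 75 + 0.25p_{Quill}, so p_{Quill} = 75 / 0.75 = 100.
q_{Quill} = 288 − 2·100 + 100 = 188.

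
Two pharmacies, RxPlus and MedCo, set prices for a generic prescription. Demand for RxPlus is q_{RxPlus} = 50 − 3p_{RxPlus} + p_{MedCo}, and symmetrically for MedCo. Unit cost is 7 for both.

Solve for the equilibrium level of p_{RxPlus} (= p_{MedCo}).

RxPlus's profit: π = (p_{RxPlus} − 7)(50 − 3p_{RxPlus} + p_{MedCo}).
∂π/∂p_{RxPlus} = 71 − 6p_{RxPlus} + p_{MedCo} = 0 ⇒ p_{RxPlus} = 71/6 + (1/6)p_{MedCo}.
Setting p_{RxPlus} = p_{MedCo} in the reaction function: p_{RxPlus} = 71/6 + (1/6)p_{RxPlus}, so p_{RxPlus} = (71/6) / (5/6) = 14.2.

14.2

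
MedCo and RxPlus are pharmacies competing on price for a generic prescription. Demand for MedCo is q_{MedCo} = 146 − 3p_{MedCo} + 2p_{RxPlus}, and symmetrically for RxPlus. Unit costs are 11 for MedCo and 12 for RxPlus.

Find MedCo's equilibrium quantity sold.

MedCo's profit: π = (p_{MedCo} − 11)(146 − 3p_{MedCo} + 2p_{RxPlus}).
∂π/∂p_{MedCo} = 179 − 6p_{MedCo} + 2p_{RxPlus} = 0 ⇒ p_{MedCo} = 179/6 + (1/3)p_{RxPlus}.
Similarly p_{RxPlus} = 91/3 + (1/3)p_{MedCo}.
Substituting the second reaction function into the first: p_{MedCo} = 179/6 + (1/3)(91/3 + (1/3)p_{MedCo}), which gives (8/9)p_{MedCo} = 719/18 ⇒ p_{MedCo} = 44.9375.
Then p_{RxPlus} = 91/3 + (1/3)·44.9375 = 45.3125.
q_{MedCo} = 146 − 3·44.9375 + 2·45.3125 = 101.8125.

101.8125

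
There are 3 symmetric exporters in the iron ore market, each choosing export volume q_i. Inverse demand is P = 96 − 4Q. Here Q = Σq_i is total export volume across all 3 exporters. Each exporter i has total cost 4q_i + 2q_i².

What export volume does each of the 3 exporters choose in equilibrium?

A representative exporter's profit is π_i = q_i(96 − 4Q) − 4q_i − 2q_i², with Q = q_i + Σ_{j≠i} q_j.
First-order condition: 92 − 12q_i − 4Σ_{j≠i} q_j = 0.
With identical exporters, set every q_j = q: then 92 − 12q − 8q = 0, i.e. q = 92/20 = 4.6.

4.6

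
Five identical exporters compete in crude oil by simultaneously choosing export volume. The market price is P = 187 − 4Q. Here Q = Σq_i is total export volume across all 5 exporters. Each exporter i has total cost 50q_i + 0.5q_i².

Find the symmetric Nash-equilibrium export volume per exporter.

A representative exporter's profit is π_i = q_i(187 − 4Q) − 50q_i − 0.5q_i², with Q = q_i + Σ_{j≠i} q_j.
First-order condition: 137 − 9q_i − 4Σ_{j≠i} q_j = 0.
In a symmetric equilibrium every exporter chooses the same q, so Σ_{j≠i} q_j = 4q. The condition becomes 137 − 25q = 0, giving q = 137/25 = 5.48.

5.48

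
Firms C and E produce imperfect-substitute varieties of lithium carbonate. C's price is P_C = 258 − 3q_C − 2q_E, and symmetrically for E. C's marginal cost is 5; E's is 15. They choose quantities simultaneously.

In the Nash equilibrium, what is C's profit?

3120.1875

Firm C's profit: π = q_C(258 − 3q_C − 2q_E) − 5q_C.
∂π/∂q_C = 253 − 6q_C − 2q_E = 0 ⇒ q_C = 253/6 − (1/3)q_E.
Similarly q_E = 40.5 − (1/3)q_C.
Solving the two reaction functions simultaneously: (1 − (−1/3)(−1/3))q_C = 253/6 − (1/3)·40.5, so (8/9)q_C = 86/3 and q_C = 32.25.
Then q_E = 40.5 − (1/3)·32.25 = 29.75.
P_C = 258 − 3·32.25 − 2·29.75 = 101.75.
Profit = (101.75 − 5)·32.25 = 3120.1875.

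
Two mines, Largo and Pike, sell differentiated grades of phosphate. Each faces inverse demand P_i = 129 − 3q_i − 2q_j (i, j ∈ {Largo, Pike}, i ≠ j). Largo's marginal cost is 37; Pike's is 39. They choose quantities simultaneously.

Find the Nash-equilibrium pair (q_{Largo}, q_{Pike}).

11.625, 11.125

Mine Largo's profit: π = q_{Largo}(129 − 3q_{Largo} − 2q_{Pike}) − 37q_{Largo}.
∂π/∂q_{Largo} = 92 − 6q_{Largo} − 2q_{Pike} = 0 ⇒ q_{Largo} = 46/3 − (1/3)q_{Pike}.
Similarly q_{Pike} = 15 − (1/3)q_{Largo}.
Substituting the second reaction function into the first: q_{Largo} = 46/3 − (1/3)(15 − (1/3)q_{Largo}), which gives (8/9)q_{Largo} = 31/3 ⇒ q_{Largo} = 11.625.
Then q_{Pike} = 15 − (1/3)·11.625 = 11.125.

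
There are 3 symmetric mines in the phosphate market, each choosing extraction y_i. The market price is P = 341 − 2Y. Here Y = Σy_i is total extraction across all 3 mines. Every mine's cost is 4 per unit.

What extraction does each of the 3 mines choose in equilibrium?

42.125

A representative mine's profit is π_i = y_i(341 − 2Y) − 4y_i, with Y = y_i + Σ_{j≠i} y_j.
First-order condition: 337 − 4y_i − 2Σ_{j≠i} y_j = 0.
Imposing symmetry (y_j = y for all j) turns Σ_{j≠i} y_j into 2y, so 337 = 8y and y = 42.125.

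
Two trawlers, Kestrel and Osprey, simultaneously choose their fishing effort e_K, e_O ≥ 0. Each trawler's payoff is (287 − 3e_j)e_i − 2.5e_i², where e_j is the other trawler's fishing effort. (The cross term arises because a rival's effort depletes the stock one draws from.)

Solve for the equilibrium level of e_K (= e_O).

Kestrel's payoff is (287 − 3e_O)e_K − 2.5e_K².
∂π/∂e_K = 287 − 3e_O − 5e_K = 0, so e_K = 57.4 − 0.6e_O.
Setting e_K = e_O in the reaction function: e_K = 57.4 − 0.6e_K, so e_K = 57.4 / 1.6 = 35.875.

35.875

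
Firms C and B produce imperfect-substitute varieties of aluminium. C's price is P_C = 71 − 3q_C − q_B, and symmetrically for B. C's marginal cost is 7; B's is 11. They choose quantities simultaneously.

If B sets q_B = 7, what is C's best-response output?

Firm C's profit: π = q_C(71 − 3q_C − q_B) − 7q_C.
∂π/∂q_C = 64 − 6q_C − q_B = 0 ⇒ q_C = 32/3 − (1/6)q_B.
At q_B = 7: q_C = 32/3 − (1/6)·7 = 9.5.

9.5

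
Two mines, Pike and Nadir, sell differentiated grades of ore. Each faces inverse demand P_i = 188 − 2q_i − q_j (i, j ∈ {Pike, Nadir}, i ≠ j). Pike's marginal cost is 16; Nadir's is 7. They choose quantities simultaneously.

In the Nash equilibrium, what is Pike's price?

83.6

Mine Pike's profit: π = q_{Pike}(188 − 2q_{Pike} − q_{Nadir}) − 16q_{Pike}.
∂π/∂q_{Pike} = 172 − 4q_{Pike} − q_{Nadir} = 0 ⇒ q_{Pike} = 43 − 0.25q_{Nadir}.
Similarly q_{Nadir} = 45.25 − 0.25q_{Pike}.
Substituting the second reaction function into the first: q_{Pike} = 43 − 0.25(45.25 − 0.25q_{Pike}), which gives 0.9375q_{Pike} = 31.6875 ⇒ q_{Pike} = 33.8.
Then q_{Nadir} = 45.25 − 0.25·33.8 = 36.8.
P_{Pike} = 188 − 2·33.8 − 36.8 = 83.6.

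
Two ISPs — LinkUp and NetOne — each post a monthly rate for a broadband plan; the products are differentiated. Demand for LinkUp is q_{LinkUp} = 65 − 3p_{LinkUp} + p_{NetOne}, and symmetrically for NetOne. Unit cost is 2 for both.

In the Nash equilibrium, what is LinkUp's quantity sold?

36.6

LinkUp's profit: π = (p_{LinkUp} − 2)(65 − 3p_{LinkUp} + p_{NetOne}).
∂π/∂p_{LinkUp} = 71 − 6p_{LinkUp} + p_{NetOne} = 0 ⇒ p_{LinkUp} = 71/6 + (1/6)p_{NetOne}.
The game is symmetric, so in equilibrium p_{NetOne} = p_{LinkUp}: the reaction function gives (5/6)p_{LinkUp} = 71/6, hence p_{LinkUp} = 14.2.
q_{LinkUp} = 65 − 3·14.2 + 14.2 = 36.6.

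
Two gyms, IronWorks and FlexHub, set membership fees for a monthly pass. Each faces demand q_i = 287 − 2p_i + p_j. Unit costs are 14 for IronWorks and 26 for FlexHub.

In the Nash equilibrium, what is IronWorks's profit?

17149.52

IronWorks's profit: π = (p_{IronWorks} − 14)(287 − 2p_{IronWorks} + p_{FlexHub}).
∂π/∂p_{IronWorks} = 315 − 4p_{IronWorks} + p_{FlexHub} = 0 ⇒ p_{IronWorks} = 78.75 + 0.25p_{FlexHub}.
Similarly p_{FlexHub} = 84.75 + 0.25p_{IronWorks}.
Substituting the second reaction function into the first: p_{IronWorks} = 78.75 + 0.25(84.75 + 0.25p_{IronWorks}), which gives 0.9375p_{IronWorks} = 99.9375 ⇒ p_{IronWorks} = 106.6.
Then p_{FlexHub} = 84.75 + 0.25·106.6 = 111.4.
q_{IronWorks} = 287 − 2·106.6 + 111.4 = 185.2.
Profit = (106.6 − 14)·185.2 = 17149.52.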